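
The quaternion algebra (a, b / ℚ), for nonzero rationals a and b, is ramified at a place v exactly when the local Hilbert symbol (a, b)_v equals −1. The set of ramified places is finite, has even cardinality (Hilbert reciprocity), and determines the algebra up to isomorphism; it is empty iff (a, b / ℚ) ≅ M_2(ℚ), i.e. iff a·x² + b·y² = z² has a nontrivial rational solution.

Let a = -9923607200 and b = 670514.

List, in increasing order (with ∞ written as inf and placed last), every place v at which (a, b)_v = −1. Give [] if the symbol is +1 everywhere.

(a, b) ≡ (-18122, 670514) mod (ℚ^×)²; places V = {2, 5, 13, 17, 37, 41, ∞}.
(a,b)_∞: sgn(-18122)=−, sgn(670514)=+, so +1.
(a,b)_2: α=5, β=1; u≡3, v≡1 (mod 8); ε(u)ε(v)=1·0, αω(v)=5·0, βω(u)=1·1; sum ≡ 1  ⇒  -1.
(a,b)_37: α=2, u≡18; β=1, v≡29 (mod 37); (18|37)=-1, (29|37)=-1; sign (−1)^0·-1^1·-1^2 = -1.
(a,b)_41: α=1, u≡36; β=1, v≡36 (mod 41); (36|41)=+1, (36|41)=+1; sign (−1)^0·+1^1·+1^1 = +1.
(a,b)_5: α=2, u≡2; β=0, v≡4 (mod 5); (2|5)=-1, (4|5)=+1; sign (−1)^0·-1^0·+1^2 = +1.
(a,b)_13: α=1, u≡10; β=1, v≡7 (mod 13); (10|13)=+1, (7|13)=-1; sign (−1)^0·+1^1·-1^1 = -1.
(a,b)_17: α=1, u≡14; β=1, v≡2 (mod 17); (14|17)=-1, (2|17)=+1; sign (−1)^0·-1^1·+1^1 = -1.
Ram(-18122, 670514) = {2, 13, 17, 37}; no ℚ_2-point on the conic.

[2, 13, 17, 37]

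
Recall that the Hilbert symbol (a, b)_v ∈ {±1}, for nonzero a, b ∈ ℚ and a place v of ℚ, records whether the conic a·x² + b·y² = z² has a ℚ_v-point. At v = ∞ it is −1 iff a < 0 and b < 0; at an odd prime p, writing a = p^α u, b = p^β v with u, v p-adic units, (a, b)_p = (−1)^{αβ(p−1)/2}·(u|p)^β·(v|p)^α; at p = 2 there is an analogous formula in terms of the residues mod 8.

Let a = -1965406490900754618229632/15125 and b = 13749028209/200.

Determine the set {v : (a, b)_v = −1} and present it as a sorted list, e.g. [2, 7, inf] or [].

[2, 5, 7, 31]

(a, b) ≡ (-49910, 465682) mod (ℚ^×)²; places V = {2, 3, 5, 7, 11, 23, 29, 31, 37, ∞}.
(a,b)_∞: sgn(-49910)=−, sgn(465682)=+, so +1.
(a,b)_5: α=-3, u≡3; β=-2, v≡3 (mod 5); (3|5)=-1, (3|5)=-1; sign (−1)^0·-1^-2·-1^-3 = -1.
(a,b)_23: α=1, u≡14; β=0, v≡6 (mod 23); (14|23)=-1, (6|23)=+1; sign (−1)^0·-1^0·+1^1 = +1.
(a,b)_11: α=-2, u≡6; β=0, v≡2 (mod 11); (6|11)=-1, (2|11)=-1; sign (−1)^0·-1^0·-1^-2 = +1.
(a,b)_7: α=3, u≡6; β=1, v≡6 (mod 7); (6|7)=-1, (6|7)=-1; sign (−1)^1·-1^1·-1^3 = -1.
(a,b)_31: α=5, u≡18; β=1, v≡5 (mod 31); (18|31)=+1, (5|31)=+1; sign (−1)^1·+1^1·+1^5 = -1.
(a,b)_3: α=10, u≡1; β=10, v≡1 (mod 3); (1|3)=+1, (1|3)=+1; sign (−1)^0·+1^10·+1^10 = +1.
(a,b)_37: α=2, u≡11; β=1, v≡29 (mod 37); (11|37)=+1, (29|37)=-1; sign (−1)^0·+1^1·-1^2 = +1.
(a,b)_2: α=7, β=-3; u≡5, v≡1 (mod 8); ε(u)ε(v)=0·0, αω(v)=7·0, βω(u)=-3·1; sum ≡ 1  ⇒  -1.
(a,b)_29: α=2, u≡5; β=1, v≡26 (mod 29); (5|29)=+1, (26|29)=-1; sign (−1)^0·+1^1·-1^2 = +1.
|Ram(-49910, 465682)| = 4, even; anisotropic at {2, 5, 7, 31}.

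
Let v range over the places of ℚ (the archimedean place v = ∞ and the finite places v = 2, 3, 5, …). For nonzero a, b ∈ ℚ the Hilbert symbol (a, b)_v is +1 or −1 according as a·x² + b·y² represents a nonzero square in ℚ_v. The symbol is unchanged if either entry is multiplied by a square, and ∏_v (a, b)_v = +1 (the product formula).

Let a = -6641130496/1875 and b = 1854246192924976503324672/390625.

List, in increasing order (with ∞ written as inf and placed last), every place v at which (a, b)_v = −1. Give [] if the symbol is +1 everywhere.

[2, 13, 19, 31]

(a, b) ≡ (-160797, 858) mod (ℚ^×)²; places V = {2, 3, 5, 7, 11, 13, 19, 31, ∞}.
(a,b)_3: α=-1, u≡2; β=1, v≡1 (mod 3); (2|3)=-1, (1|3)=+1; sign (−1)^1·-1^1·+1^-1 = +1.
(a,b)_∞: sgn(-160797)=−, sgn(858)=+, so +1.
(a,b)_5: α=-4, u≡3; β=-8, v≡2 (mod 5); (3|5)=-1, (2|5)=-1; sign (−1)^0·-1^-8·-1^-4 = +1.
(a,b)_13: α=1, u≡8; β=3, v≡1 (mod 13); (8|13)=-1, (1|13)=+1; sign (−1)^0·-1^3·+1^1 = -1.
(a,b)_31: α=1, u≡11; β=2, v≡24 (mod 31); (11|31)=-1, (24|31)=-1; sign (−1)^0·-1^2·-1^1 = -1.
(a,b)_19: α=1, u≡17; β=2, v≡10 (mod 19); (17|19)=+1, (10|19)=-1; sign (−1)^0·+1^2·-1^1 = -1.
(a,b)_2: α=10, β=21; u≡3, v≡5 (mod 8); ε(u)ε(v)=1·0, αω(v)=10·1, βω(u)=21·1; sum ≡ 1  ⇒  -1.
(a,b)_7: α=1, u≡3; β=4, v≡2 (mod 7); (3|7)=-1, (2|7)=+1; sign (−1)^0·-1^4·+1^1 = +1.
(a,b)_11: α=2, u≡3; β=5, v≡9 (mod 11); (3|11)=+1, (9|11)=+1; sign (−1)^0·+1^5·+1^2 = +1.
Ram(-160797, 858) = {2, 13, 19, 31}; no ℚ_2-point on the conic.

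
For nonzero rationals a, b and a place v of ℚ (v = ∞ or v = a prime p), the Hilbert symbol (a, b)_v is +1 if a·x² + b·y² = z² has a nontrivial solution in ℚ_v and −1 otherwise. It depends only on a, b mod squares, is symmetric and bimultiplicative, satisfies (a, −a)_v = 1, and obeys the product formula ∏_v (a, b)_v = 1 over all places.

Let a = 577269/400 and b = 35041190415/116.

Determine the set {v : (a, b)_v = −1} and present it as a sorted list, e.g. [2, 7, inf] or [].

(a, b) ≡ (1309, 3497835) mod (ℚ^×)²; places V = {2, 3, 5, 7, 11, 17, 29, 43, ∞}.
(a,b)_∞: sgn(1309)=+, sgn(3497835)=+, so +1.
(a,b)_43: α=0, u≡26; β=1, v≡33 (mod 43); (26|43)=-1, (33|43)=-1; sign (−1)^0·-1^1·-1^0 = -1.
(a,b)_5: α=-2, u≡4; β=1, v≡3 (mod 5); (4|5)=+1, (3|5)=-1; sign (−1)^0·+1^1·-1^-2 = +1.
(a,b)_17: α=1, u≡16; β=1, v≡1 (mod 17); (16|17)=+1, (1|17)=+1; sign (−1)^0·+1^1·+1^1 = +1.
(a,b)_2: α=-4, β=-2; u≡5, v≡3 (mod 8); ε(u)ε(v)=0·1, αω(v)=-4·1, βω(u)=-2·1; sum ≡ 0  ⇒  +1.
(a,b)_3: α=2, u≡1; β=1, v≡1 (mod 3); (1|3)=+1, (1|3)=+1; sign (−1)^0·+1^1·+1^2 = +1.
(a,b)_7: α=3, u≡3; β=4, v≡6 (mod 7); (3|7)=-1, (6|7)=-1; sign (−1)^0·-1^4·-1^3 = -1.
(a,b)_11: α=1, u≡5; β=3, v≡10 (mod 11); (5|11)=+1, (10|11)=-1; sign (−1)^1·+1^3·-1^1 = +1.
(a,b)_29: α=0, u≡25; β=-1, v≡28 (mod 29); (25|29)=+1, (28|29)=+1; sign (−1)^0·+1^-1·+1^0 = +1.
|Ram(1309, 3497835)| = 2, even; anisotropic at {7, 43}.

[7, 43]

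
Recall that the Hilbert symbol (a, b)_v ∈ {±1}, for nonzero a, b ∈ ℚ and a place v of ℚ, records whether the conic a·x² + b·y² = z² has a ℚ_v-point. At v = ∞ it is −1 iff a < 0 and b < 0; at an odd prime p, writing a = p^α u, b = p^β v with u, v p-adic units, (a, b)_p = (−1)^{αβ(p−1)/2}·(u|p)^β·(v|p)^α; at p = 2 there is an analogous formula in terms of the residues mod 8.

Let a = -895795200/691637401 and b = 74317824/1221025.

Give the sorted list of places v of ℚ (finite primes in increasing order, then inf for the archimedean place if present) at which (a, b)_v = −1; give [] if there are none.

Mod squares: a ≡ -3, b ≡ 14. Check v ∈ {∞, 2, 3, 5, 7, 13, 17}.
v=17: a=17^-4·(≡6), b=17^-2·(≡7) mod 17; (6|17)=-1, (7|17)=-1; (−1)^{-4·-2·8}·(-1)^-2·(-1)^-4 = +1.
v=5: a=5^2·(≡2), b=5^-2·(≡4) mod 5; (2|5)=-1, (4|5)=+1; (−1)^{2·-2·2}·(-1)^-2·(+1)^2 = +1.
v=7: a=7^-2·(≡2), b=7^1·(≡2) mod 7; (2|7)=+1, (2|7)=+1; (−1)^{-2·1·3}·(+1)^1·(+1)^-2 = +1.
v=2: v_2(a)=14, v_2(b)=17; units ≡ 5, 7 (mod 8); ε·ε+αω+βω = 0·1+14·0+17·1 ≡ 1  ⇒  (a,b)_2 = -1.
v=13: a=13^-2·(≡1), b=13^-2·(≡10) mod 13; (1|13)=+1, (10|13)=+1; (−1)^{-2·-2·6}·(+1)^-2·(+1)^-2 = +1.
v=3: a=3^7·(≡2), b=3^4·(≡2) mod 3; (2|3)=-1, (2|3)=-1; (−1)^{7·4·1}·(-1)^4·(-1)^7 = -1.
v=∞: -3 < 0 and 14 > 0  ⇒  (a,b)_∞ = +1.
Ram(-3, 14) = {2, 3}; no ℚ_2-point on the conic.

[2, 3]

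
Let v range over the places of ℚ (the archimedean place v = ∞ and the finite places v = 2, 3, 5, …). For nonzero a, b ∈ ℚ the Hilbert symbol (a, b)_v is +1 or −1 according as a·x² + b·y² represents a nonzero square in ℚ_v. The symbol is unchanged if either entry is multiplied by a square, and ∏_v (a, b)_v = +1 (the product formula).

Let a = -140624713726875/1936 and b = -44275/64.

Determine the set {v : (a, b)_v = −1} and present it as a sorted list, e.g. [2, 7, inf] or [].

(a, b) ≡ (-3, -1771) mod (ℚ^×)²; places V = {2, 3, 5, 7, 11, 23, ∞}.
(a,b)_∞: sgn(-3)=−, sgn(-1771)=−, so -1.
(a,b)_11: α=-2, u≡8; β=1, v≡5 (mod 11); (8|11)=-1, (5|11)=+1; sign (−1)^0·-1^1·+1^-2 = -1.
(a,b)_2: α=-4, β=-6; u≡5, v≡5 (mod 8); ε(u)ε(v)=0·0, αω(v)=-4·1, βω(u)=-6·1; sum ≡ 0  ⇒  +1.
(a,b)_3: α=11, u≡2; β=0, v≡2 (mod 3); (2|3)=-1, (2|3)=-1; sign (−1)^0·-1^0·-1^11 = -1.
(a,b)_5: α=4, u≡2; β=2, v≡1 (mod 5); (2|5)=-1, (1|5)=+1; sign (−1)^0·-1^2·+1^4 = +1.
(a,b)_7: α=4, u≡4; β=1, v≡3 (mod 7); (4|7)=+1, (3|7)=-1; sign (−1)^0·+1^1·-1^4 = +1.
(a,b)_23: α=2, u≡14; β=1, v≡17 (mod 23); (14|23)=-1, (17|23)=-1; sign (−1)^0·-1^1·-1^2 = -1.
(-3, -1771 / ℚ) ramifies at {3, 11, 23, ∞}: a division algebra.

[3, 11, 23, inf]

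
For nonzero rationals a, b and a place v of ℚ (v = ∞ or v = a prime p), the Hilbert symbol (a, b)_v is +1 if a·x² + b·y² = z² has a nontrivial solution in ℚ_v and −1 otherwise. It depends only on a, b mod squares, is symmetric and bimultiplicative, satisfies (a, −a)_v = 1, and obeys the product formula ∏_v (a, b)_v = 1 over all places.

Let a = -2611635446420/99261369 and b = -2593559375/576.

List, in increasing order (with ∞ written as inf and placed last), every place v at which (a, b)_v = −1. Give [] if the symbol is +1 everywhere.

Mod squares: a ≡ -5, b ≡ -95. Check v ∈ {∞, 2, 3, 5, 7, 11, 13, 19, 41}.
v=2: v_2(a)=2, v_2(b)=-6; units ≡ 3, 1 (mod 8); ε·ε+αω+βω = 1·0+2·0+-6·1 ≡ 0  ⇒  (a,b)_2 = +1.
v=7: a=7^2·(≡1), b=7^0·(≡3) mod 7; (1|7)=+1, (3|7)=-1; (−1)^{2·0·3}·(+1)^0·(-1)^2 = +1.
v=41: a=41^-2·(≡39), b=41^0·(≡26) mod 41; (39|41)=+1, (26|41)=-1; (−1)^{-2·0·20}·(+1)^0·(-1)^-2 = +1.
v=11: a=11^2·(≡8), b=11^2·(≡4) mod 11; (8|11)=-1, (4|11)=+1; (−1)^{2·2·5}·(-1)^2·(+1)^2 = +1.
v=19: a=19^4·(≡14), b=19^3·(≡18) mod 19; (14|19)=-1, (18|19)=-1; (−1)^{4·3·9}·(-1)^3·(-1)^4 = -1.
v=3: a=3^-10·(≡1), b=3^-2·(≡1) mod 3; (1|3)=+1, (1|3)=+1; (−1)^{-10·-2·1}·(+1)^-2·(+1)^-10 = +1.
v=5: a=5^1·(≡4), b=5^5·(≡1) mod 5; (4|5)=+1, (1|5)=+1; (−1)^{1·5·2}·(+1)^5·(+1)^1 = +1.
v=∞: -5 < 0 and -95 < 0  ⇒  (a,b)_∞ = -1.
v=13: a=13^2·(≡11), b=13^0·(≡12) mod 13; (11|13)=-1, (12|13)=+1; (−1)^{2·0·6}·(-1)^0·(+1)^2 = +1.
|Ram(-5, -95)| = 2, even; anisotropic at {19, ∞}.

[19, inf]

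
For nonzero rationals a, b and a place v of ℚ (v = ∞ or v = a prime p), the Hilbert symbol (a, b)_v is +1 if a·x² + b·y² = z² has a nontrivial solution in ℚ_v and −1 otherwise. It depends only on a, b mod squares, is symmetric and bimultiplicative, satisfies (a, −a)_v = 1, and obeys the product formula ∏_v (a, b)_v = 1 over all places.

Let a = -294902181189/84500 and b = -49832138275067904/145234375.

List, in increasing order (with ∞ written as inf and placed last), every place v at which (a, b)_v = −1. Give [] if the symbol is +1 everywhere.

[2, 3, 7, inf]

(a, b) ≡ (-105, -330) mod (ℚ^×)²; places V = {2, 3, 5, 7, 11, 13, 19, 23, ∞}.
(a,b)_23: α=0, u≡20; β=2, v≡10 (mod 23); (20|23)=-1, (10|23)=-1; sign (−1)^0·-1^2·-1^0 = +1.
(a,b)_∞: sgn(-105)=−, sgn(-330)=−, so -1.
(a,b)_3: α=9, u≡1; β=1, v≡1 (mod 3); (1|3)=+1, (1|3)=+1; sign (−1)^1·+1^1·+1^9 = -1.
(a,b)_5: α=-3, u≡1; β=-7, v≡4 (mod 5); (1|5)=+1, (4|5)=+1; sign (−1)^0·+1^-7·+1^-3 = +1.
(a,b)_19: α=2, u≡1; β=4, v≡15 (mod 19); (1|19)=+1, (15|19)=-1; sign (−1)^0·+1^4·-1^2 = +1.
(a,b)_13: α=-2, u≡10; β=-2, v≡5 (mod 13); (10|13)=+1, (5|13)=-1; sign (−1)^0·+1^-2·-1^-2 = +1.
(a,b)_7: α=3, u≡5; β=6, v≡5 (mod 7); (5|7)=-1, (5|7)=-1; sign (−1)^0·-1^6·-1^3 = -1.
(a,b)_2: α=-2, β=11; u≡7, v≡3 (mod 8); ε(u)ε(v)=1·1, αω(v)=-2·1, βω(u)=11·0; sum ≡ 1  ⇒  -1.
(a,b)_11: α=2, u≡3; β=-1, v≡3 (mod 11); (3|11)=+1, (3|11)=+1; sign (−1)^0·+1^-1·+1^2 = +1.
|Ram(-105, -330)| = 4, even; anisotropic at {2, 3, 7, ∞}.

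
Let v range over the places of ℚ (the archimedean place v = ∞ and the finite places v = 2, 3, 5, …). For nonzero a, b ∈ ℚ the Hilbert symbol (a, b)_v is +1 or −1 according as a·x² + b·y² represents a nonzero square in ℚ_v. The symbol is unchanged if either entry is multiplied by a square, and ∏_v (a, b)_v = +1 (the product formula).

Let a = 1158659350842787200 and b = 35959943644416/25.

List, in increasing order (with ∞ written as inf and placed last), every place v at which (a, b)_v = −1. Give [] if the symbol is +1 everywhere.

Mod squares: a ≡ 1345542, b ≡ 29. Check v ∈ {∞, 2, 3, 5, 11, 19, 29, 37}.
v=37: a=37^3·(≡5), b=37^2·(≡2) mod 37; (5|37)=-1, (2|37)=-1; (−1)^{3·2·18}·(-1)^2·(-1)^3 = -1.
v=29: a=29^1·(≡19), b=29^1·(≡4) mod 29; (19|29)=-1, (4|29)=+1; (−1)^{1·1·14}·(-1)^1·(+1)^1 = -1.
v=∞: 1345542 > 0 and 29 > 0  ⇒  (a,b)_∞ = +1.
v=19: a=19^3·(≡6), b=19^2·(≡12) mod 19; (6|19)=+1, (12|19)=-1; (−1)^{3·2·9}·(+1)^2·(-1)^3 = -1.
v=2: v_2(a)=7, v_2(b)=8; units ≡ 3, 5 (mod 8); ε·ε+αω+βω = 1·0+7·1+8·1 ≡ 1  ⇒  (a,b)_2 = -1.
v=5: a=5^2·(≡3), b=5^-2·(≡1) mod 5; (3|5)=-1, (1|5)=+1; (−1)^{2·-2·2}·(-1)^-2·(+1)^2 = +1.
v=11: a=11^3·(≡2), b=11^2·(≡6) mod 11; (2|11)=-1, (6|11)=-1; (−1)^{3·2·5}·(-1)^2·(-1)^3 = -1.
v=3: a=3^3·(≡2), b=3^4·(≡2) mod 3; (2|3)=-1, (2|3)=-1; (−1)^{3·4·1}·(-1)^4·(-1)^3 = -1.
|Ram(1345542, 29)| = 6, even; anisotropic at {2, 3, 11, 19, 29, 37}.

[2, 3, 11, 19, 29, 37]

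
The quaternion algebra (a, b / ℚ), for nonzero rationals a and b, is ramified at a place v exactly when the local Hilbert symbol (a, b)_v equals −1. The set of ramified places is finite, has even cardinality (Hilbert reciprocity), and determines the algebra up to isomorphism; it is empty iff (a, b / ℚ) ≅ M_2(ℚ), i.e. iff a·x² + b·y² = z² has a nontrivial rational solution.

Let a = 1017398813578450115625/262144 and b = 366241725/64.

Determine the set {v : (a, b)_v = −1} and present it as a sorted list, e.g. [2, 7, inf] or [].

[37, 41]

(a, b) ≡ (7585, 1189) mod (ℚ^×)²; places V = {2, 3, 5, 29, 37, 41, ∞}.
(a,b)_41: α=3, u≡23; β=1, v≡22 (mod 41); (23|41)=+1, (22|41)=-1; sign (−1)^0·+1^1·-1^3 = -1.
(a,b)_37: α=5, u≡14; β=2, v≡17 (mod 37); (14|37)=-1, (17|37)=-1; sign (−1)^0·-1^2·-1^5 = -1.
(a,b)_5: α=5, u≡3; β=2, v≡1 (mod 5); (3|5)=-1, (1|5)=+1; sign (−1)^0·-1^2·+1^5 = +1.
(a,b)_∞: sgn(7585)=+, sgn(1189)=+, so +1.
(a,b)_3: α=4, u≡1; β=2, v≡1 (mod 3); (1|3)=+1, (1|3)=+1; sign (−1)^0·+1^2·+1^4 = +1.
(a,b)_2: α=-18, β=-6; u≡1, v≡5 (mod 8); ε(u)ε(v)=0·0, αω(v)=-18·1, βω(u)=-6·0; sum ≡ 0  ⇒  +1.
(a,b)_29: α=2, u≡24; β=1, v≡3 (mod 29); (24|29)=+1, (3|29)=-1; sign (−1)^0·+1^1·-1^2 = +1.
(7585, 1189 / ℚ) ramifies at {37, 41}: a division algebra.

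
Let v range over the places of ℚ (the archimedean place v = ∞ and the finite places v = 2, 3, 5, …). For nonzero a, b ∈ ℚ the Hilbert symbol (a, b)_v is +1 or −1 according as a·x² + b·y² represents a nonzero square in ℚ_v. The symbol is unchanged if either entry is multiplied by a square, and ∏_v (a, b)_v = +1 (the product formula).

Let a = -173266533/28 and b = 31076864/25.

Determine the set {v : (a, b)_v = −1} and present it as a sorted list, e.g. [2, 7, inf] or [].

[2, 17, 31, 41]

Mod squares: a ≡ -1663739, b ≡ 121394. Check v ∈ {∞, 2, 3, 5, 7, 11, 13, 17, 23, 29, 31, 41}.
v=2: v_2(a)=-2, v_2(b)=9; units ≡ 5, 1 (mod 8); ε·ε+αω+βω = 0·0+-2·0+9·1 ≡ 1  ⇒  (a,b)_2 = -1.
v=41: a=41^1·(≡11), b=41^0·(≡30) mod 41; (11|41)=-1, (30|41)=-1; (−1)^{1·0·20}·(-1)^0·(-1)^1 = -1.
v=17: a=17^1·(≡9), b=17^0·(≡6) mod 17; (9|17)=+1, (6|17)=-1; (−1)^{1·0·8}·(+1)^0·(-1)^1 = -1.
v=23: a=23^0·(≡16), b=23^1·(≡5) mod 23; (16|23)=+1, (5|23)=-1; (−1)^{0·1·11}·(+1)^1·(-1)^0 = +1.
v=7: a=7^-1·(≡2), b=7^1·(≡3) mod 7; (2|7)=+1, (3|7)=-1; (−1)^{-1·1·3}·(+1)^1·(-1)^-1 = +1.
v=31: a=31^1·(≡12), b=31^0·(≡13) mod 31; (12|31)=-1, (13|31)=-1; (−1)^{1·0·15}·(-1)^0·(-1)^1 = -1.
v=3: a=3^6·(≡1), b=3^0·(≡2) mod 3; (1|3)=+1, (2|3)=-1; (−1)^{6·0·1}·(+1)^0·(-1)^6 = +1.
v=29: a=29^0·(≡1), b=29^1·(≡27) mod 29; (1|29)=+1, (27|29)=-1; (−1)^{0·1·14}·(+1)^1·(-1)^0 = +1.
v=13: a=13^0·(≡1), b=13^1·(≡3) mod 13; (1|13)=+1, (3|13)=+1; (−1)^{0·1·6}·(+1)^1·(+1)^0 = +1.
v=∞: -1663739 < 0 and 121394 > 0  ⇒  (a,b)_∞ = +1.
v=11: a=11^1·(≡4), b=11^0·(≡9) mod 11; (4|11)=+1, (9|11)=+1; (−1)^{1·0·5}·(+1)^0·(+1)^1 = +1.
v=5: a=5^0·(≡4), b=5^-2·(≡4) mod 5; (4|5)=+1, (4|5)=+1; (−1)^{0·-2·2}·(+1)^-2·(+1)^0 = +1.
(-1663739, 121394 / ℚ) ramifies at {2, 17, 31, 41}: a division algebra.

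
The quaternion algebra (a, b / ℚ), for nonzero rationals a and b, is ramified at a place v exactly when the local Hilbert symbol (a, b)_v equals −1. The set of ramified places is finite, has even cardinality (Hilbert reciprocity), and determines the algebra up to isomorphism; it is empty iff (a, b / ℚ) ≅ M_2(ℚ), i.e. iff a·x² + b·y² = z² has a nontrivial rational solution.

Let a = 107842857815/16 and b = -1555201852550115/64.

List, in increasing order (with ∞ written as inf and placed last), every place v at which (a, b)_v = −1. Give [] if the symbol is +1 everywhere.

(a, b) ≡ (212135, -70035) mod (ℚ^×)²; places V = {2, 3, 5, 7, 11, 19, 23, 29, 31, ∞}.
(a,b)_23: α=2, u≡1; β=3, v≡10 (mod 23); (1|23)=+1, (10|23)=-1; sign (−1)^0·+1^3·-1^2 = +1.
(a,b)_31: α=2, u≡8; β=2, v≡19 (mod 31); (8|31)=+1, (19|31)=+1; sign (−1)^0·+1^2·+1^2 = +1.
(a,b)_5: α=1, u≡3; β=1, v≡3 (mod 5); (3|5)=-1, (3|5)=-1; sign (−1)^0·-1^1·-1^1 = +1.
(a,b)_∞: sgn(212135)=+, sgn(-70035)=−, so +1.
(a,b)_2: α=-4, β=-6; u≡7, v≡5 (mod 8); ε(u)ε(v)=1·0, αω(v)=-4·1, βω(u)=-6·0; sum ≡ 0  ⇒  +1.
(a,b)_19: α=1, u≡18; β=2, v≡14 (mod 19); (18|19)=-1, (14|19)=-1; sign (−1)^0·-1^2·-1^1 = -1.
(a,b)_11: α=1, u≡6; β=2, v≡8 (mod 11); (6|11)=-1, (8|11)=-1; sign (−1)^0·-1^2·-1^1 = -1.
(a,b)_7: α=1, u≡1; β=1, v≡5 (mod 7); (1|7)=+1, (5|7)=-1; sign (−1)^1·+1^1·-1^1 = +1.
(a,b)_29: α=1, u≡5; β=1, v≡19 (mod 29); (5|29)=+1, (19|29)=-1; sign (−1)^0·+1^1·-1^1 = -1.
(a,b)_3: α=0, u≡2; β=1, v≡1 (mod 3); (2|3)=-1, (1|3)=+1; sign (−1)^0·-1^1·+1^0 = -1.
(212135, -70035 / ℚ) ramifies at {3, 11, 19, 29}: a division algebra.

[3, 11, 19, 29]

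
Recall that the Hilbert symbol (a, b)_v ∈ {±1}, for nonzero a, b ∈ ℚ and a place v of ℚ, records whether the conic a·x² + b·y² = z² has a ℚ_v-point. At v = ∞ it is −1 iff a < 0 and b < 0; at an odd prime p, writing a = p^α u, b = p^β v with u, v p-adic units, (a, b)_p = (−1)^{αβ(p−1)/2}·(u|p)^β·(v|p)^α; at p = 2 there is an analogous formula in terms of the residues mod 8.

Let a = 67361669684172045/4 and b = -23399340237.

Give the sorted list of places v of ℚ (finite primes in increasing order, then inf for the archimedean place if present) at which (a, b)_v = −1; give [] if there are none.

[3, 5, 13, 19]

(a, b) ≡ (203205, -7202013) mod (ℚ^×)²; places V = {2, 3, 5, 7, 13, 19, 23, 31, 37, ∞}.
(a,b)_2: α=-2, β=0; u≡5, v≡3 (mod 8); ε(u)ε(v)=0·1, αω(v)=-2·1, βω(u)=0·1; sum ≡ 0  ⇒  +1.
(a,b)_3: α=5, u≡1; β=3, v≡1 (mod 3); (1|3)=+1, (1|3)=+1; sign (−1)^1·+1^3·+1^5 = -1.
(a,b)_37: α=2, u≡27; β=1, v≡18 (mod 37); (27|37)=+1, (18|37)=-1; sign (−1)^0·+1^1·-1^2 = +1.
(a,b)_∞: sgn(203205)=+, sgn(-7202013)=−, so +1.
(a,b)_13: α=2, u≡2; β=1, v≡6 (mod 13); (2|13)=-1, (6|13)=-1; sign (−1)^0·-1^1·-1^2 = -1.
(a,b)_19: α=3, u≡17; β=2, v≡3 (mod 19); (17|19)=+1, (3|19)=-1; sign (−1)^0·+1^2·-1^3 = -1.
(a,b)_23: α=1, u≡3; β=1, v≡15 (mod 23); (3|23)=+1, (15|23)=-1; sign (−1)^1·+1^1·-1^1 = +1.
(a,b)_31: α=1, u≡2; β=1, v≡23 (mod 31); (2|31)=+1, (23|31)=-1; sign (−1)^1·+1^1·-1^1 = +1.
(a,b)_5: α=1, u≡1; β=0, v≡3 (mod 5); (1|5)=+1, (3|5)=-1; sign (−1)^0·+1^0·-1^1 = -1.
(a,b)_7: α=2, u≡4; β=1, v≡1 (mod 7); (4|7)=+1, (1|7)=+1; sign (−1)^0·+1^1·+1^2 = +1.
|Ram(203205, -7202013)| = 4, even; anisotropic at {3, 5, 13, 19}.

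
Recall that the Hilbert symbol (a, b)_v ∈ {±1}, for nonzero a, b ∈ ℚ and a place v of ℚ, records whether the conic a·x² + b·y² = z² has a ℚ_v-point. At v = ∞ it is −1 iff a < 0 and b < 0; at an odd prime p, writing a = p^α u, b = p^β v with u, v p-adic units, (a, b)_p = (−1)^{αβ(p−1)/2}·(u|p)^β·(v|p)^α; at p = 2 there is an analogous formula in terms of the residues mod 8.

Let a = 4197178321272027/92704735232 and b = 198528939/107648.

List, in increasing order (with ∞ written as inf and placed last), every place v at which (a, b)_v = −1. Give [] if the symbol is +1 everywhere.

[2, 37]

(a, b) ≡ (6, 1702) mod (ℚ^×)²; places V = {2, 3, 7, 13, 23, 29, 37, ∞}.
(a,b)_∞: sgn(6)=+, sgn(1702)=+, so +1.
(a,b)_29: α=-4, u≡1; β=-2, v≡6 (mod 29); (1|29)=+1, (6|29)=+1; sign (−1)^0·+1^-2·+1^-4 = +1.
(a,b)_37: α=2, u≡17; β=1, v≡16 (mod 37); (17|37)=-1, (16|37)=+1; sign (−1)^0·-1^1·+1^2 = -1.
(a,b)_13: α=2, u≡6; β=0, v≡3 (mod 13); (6|13)=-1, (3|13)=+1; sign (−1)^0·-1^0·+1^2 = +1.
(a,b)_7: α=4, u≡5; β=2, v≡2 (mod 7); (5|7)=-1, (2|7)=+1; sign (−1)^0·-1^2·+1^4 = +1.
(a,b)_3: α=3, u≡2; β=2, v≡1 (mod 3); (2|3)=-1, (1|3)=+1; sign (−1)^0·-1^2·+1^3 = +1.
(a,b)_2: α=-17, β=-7; u≡3, v≡3 (mod 8); ε(u)ε(v)=1·1, αω(v)=-17·1, βω(u)=-7·1; sum ≡ 1  ⇒  -1.
(a,b)_23: α=4, u≡1; β=3, v≡7 (mod 23); (1|23)=+1, (7|23)=-1; sign (−1)^0·+1^3·-1^4 = +1.
Ram(6, 1702) = {2, 37}; no ℚ_2-point on the conic.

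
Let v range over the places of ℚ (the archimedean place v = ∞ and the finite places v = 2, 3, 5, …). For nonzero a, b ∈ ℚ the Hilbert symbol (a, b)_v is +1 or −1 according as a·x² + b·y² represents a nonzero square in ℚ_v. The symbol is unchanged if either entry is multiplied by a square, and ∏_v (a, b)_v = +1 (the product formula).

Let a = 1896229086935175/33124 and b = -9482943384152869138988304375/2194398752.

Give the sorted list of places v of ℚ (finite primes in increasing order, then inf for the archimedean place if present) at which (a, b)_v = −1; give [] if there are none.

[3, 47]

Mod squares: a ≡ 47, b ≡ -44574. Check v ∈ {∞, 2, 3, 5, 7, 13, 17, 19, 23, 47}.
v=47: a=47^1·(≡32), b=47^2·(≡46) mod 47; (32|47)=+1, (46|47)=-1; (−1)^{1·2·23}·(+1)^2·(-1)^1 = -1.
v=7: a=7^-2·(≡5), b=7^-4·(≡4) mod 7; (5|7)=-1, (4|7)=+1; (−1)^{-2·-4·3}·(-1)^-4·(+1)^-2 = +1.
v=2: v_2(a)=-2, v_2(b)=-5; units ≡ 7, 1 (mod 8); ε·ε+αω+βω = 1·0+-2·0+-5·0 ≡ 0  ⇒  (a,b)_2 = +1.
v=∞: 47 > 0 and -44574 < 0  ⇒  (a,b)_∞ = +1.
v=13: a=13^-2·(≡5), b=13^-4·(≡4) mod 13; (5|13)=-1, (4|13)=+1; (−1)^{-2·-4·6}·(-1)^-4·(+1)^-2 = +1.
v=23: a=23^2·(≡4), b=23^5·(≡21) mod 23; (4|23)=+1, (21|23)=-1; (−1)^{2·5·11}·(+1)^5·(-1)^2 = +1.
v=19: a=19^4·(≡4), b=19^7·(≡2) mod 19; (4|19)=+1, (2|19)=-1; (−1)^{4·7·9}·(+1)^7·(-1)^4 = +1.
v=3: a=3^4·(≡2), b=3^5·(≡1) mod 3; (2|3)=-1, (1|3)=+1; (−1)^{4·5·1}·(-1)^5·(+1)^4 = -1.
v=5: a=5^2·(≡3), b=5^4·(≡4) mod 5; (3|5)=-1, (4|5)=+1; (−1)^{2·4·2}·(-1)^4·(+1)^2 = +1.
v=17: a=17^2·(≡2), b=17^3·(≡13) mod 17; (2|17)=+1, (13|17)=+1; (−1)^{2·3·8}·(+1)^3·(+1)^2 = +1.
(47, -44574 / ℚ) ramifies at {3, 47}: a division algebra.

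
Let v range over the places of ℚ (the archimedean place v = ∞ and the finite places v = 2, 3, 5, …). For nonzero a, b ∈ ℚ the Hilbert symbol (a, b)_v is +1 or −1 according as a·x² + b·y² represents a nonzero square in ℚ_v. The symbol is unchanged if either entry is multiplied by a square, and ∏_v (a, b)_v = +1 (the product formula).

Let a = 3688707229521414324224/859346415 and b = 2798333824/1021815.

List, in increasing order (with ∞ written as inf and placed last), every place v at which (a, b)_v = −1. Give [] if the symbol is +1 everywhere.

[7, 11, 13, 17]

Mod squares: a ≡ 510510, b ≡ 4290. Check v ∈ {∞, 2, 3, 5, 7, 11, 13, 17, 23, 29}.
v=23: a=23^4·(≡18), b=23^2·(≡1) mod 23; (18|23)=+1, (1|23)=+1; (−1)^{4·2·11}·(+1)^2·(+1)^4 = +1.
v=3: a=3^-5·(≡1), b=3^-5·(≡2) mod 3; (1|3)=+1, (2|3)=-1; (−1)^{-5·-5·1}·(+1)^-5·(-1)^-5 = +1.
v=5: a=5^-1·(≡3), b=5^-1·(≡3) mod 5; (3|5)=-1, (3|5)=-1; (−1)^{-1·-1·2}·(-1)^-1·(-1)^-1 = +1.
v=2: v_2(a)=17, v_2(b)=7; units ≡ 7, 1 (mod 8); ε·ε+αω+βω = 1·0+17·0+7·0 ≡ 0  ⇒  (a,b)_2 = +1.
v=∞: 510510 > 0 and 4290 > 0  ⇒  (a,b)_∞ = +1.
v=29: a=29^-4·(≡4), b=29^-2·(≡2) mod 29; (4|29)=+1, (2|29)=-1; (−1)^{-4·-2·14}·(+1)^-2·(-1)^-4 = +1.
v=11: a=11^3·(≡4), b=11^1·(≡3) mod 11; (4|11)=+1, (3|11)=+1; (−1)^{3·1·5}·(+1)^1·(+1)^3 = -1.
v=13: a=13^3·(≡4), b=13^1·(≡2) mod 13; (4|13)=+1, (2|13)=-1; (−1)^{3·1·6}·(+1)^1·(-1)^3 = -1.
v=7: a=7^1·(≡2), b=7^0·(≡5) mod 7; (2|7)=+1, (5|7)=-1; (−1)^{1·0·3}·(+1)^0·(-1)^1 = -1.
v=17: a=17^3·(≡16), b=17^2·(≡11) mod 17; (16|17)=+1, (11|17)=-1; (−1)^{3·2·8}·(+1)^2·(-1)^3 = -1.
Ram(510510, 4290) = {7, 11, 13, 17}; no ℚ_7-point on the conic.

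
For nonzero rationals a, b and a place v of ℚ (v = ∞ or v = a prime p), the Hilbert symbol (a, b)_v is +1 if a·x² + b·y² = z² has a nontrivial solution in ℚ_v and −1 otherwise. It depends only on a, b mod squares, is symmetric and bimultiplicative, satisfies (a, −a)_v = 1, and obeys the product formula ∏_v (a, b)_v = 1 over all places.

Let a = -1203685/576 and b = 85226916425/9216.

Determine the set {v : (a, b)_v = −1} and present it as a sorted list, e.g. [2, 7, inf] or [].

[5, 17]

(a, b) ≡ (-85, 17) mod (ℚ^×)²; places V = {2, 3, 5, 7, 17, ∞}.
(a,b)_∞: sgn(-85)=−, sgn(17)=+, so +1.
(a,b)_7: α=2, u≡6; β=4, v≡5 (mod 7); (6|7)=-1, (5|7)=-1; sign (−1)^0·-1^4·-1^2 = +1.
(a,b)_5: α=1, u≡3; β=2, v≡2 (mod 5); (3|5)=-1, (2|5)=-1; sign (−1)^0·-1^2·-1^1 = -1.
(a,b)_2: α=-6, β=-10; u≡3, v≡1 (mod 8); ε(u)ε(v)=1·0, αω(v)=-6·0, βω(u)=-10·1; sum ≡ 0  ⇒  +1.
(a,b)_3: α=-2, u≡2; β=-2, v≡2 (mod 3); (2|3)=-1, (2|3)=-1; sign (−1)^0·-1^-2·-1^-2 = +1.
(a,b)_17: α=3, u≡12; β=5, v≡16 (mod 17); (12|17)=-1, (16|17)=+1; sign (−1)^0·-1^5·+1^3 = -1.
(-85, 17 / ℚ) ramifies at {5, 17}: a division algebra.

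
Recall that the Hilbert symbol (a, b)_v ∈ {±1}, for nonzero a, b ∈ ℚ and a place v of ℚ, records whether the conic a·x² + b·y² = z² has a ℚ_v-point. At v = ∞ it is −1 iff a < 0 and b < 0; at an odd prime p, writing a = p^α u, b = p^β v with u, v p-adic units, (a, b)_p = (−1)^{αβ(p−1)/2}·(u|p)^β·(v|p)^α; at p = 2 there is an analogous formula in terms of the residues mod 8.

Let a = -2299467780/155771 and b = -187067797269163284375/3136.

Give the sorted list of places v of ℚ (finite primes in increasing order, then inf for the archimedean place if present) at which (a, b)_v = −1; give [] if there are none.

(a, b) ≡ (-1328195, -3895) mod (ℚ^×)²; places V = {2, 3, 5, 7, 11, 17, 19, 23, 31, 41, ∞}.
(a,b)_19: α=1, u≡13; β=3, v≡5 (mod 19); (13|19)=-1, (5|19)=+1; sign (−1)^1·-1^3·+1^1 = +1.
(a,b)_23: α=2, u≡12; β=0, v≡15 (mod 23); (12|23)=+1, (15|23)=-1; sign (−1)^0·+1^0·-1^2 = +1.
(a,b)_3: α=2, u≡1; β=2, v≡2 (mod 3); (1|3)=+1, (2|3)=-1; sign (−1)^0·+1^2·-1^2 = +1.
(a,b)_5: α=1, u≡4; β=5, v≡4 (mod 5); (4|5)=+1, (4|5)=+1; sign (−1)^0·+1^5·+1^1 = +1.
(a,b)_∞: sgn(-1328195)=−, sgn(-3895)=−, so -1.
(a,b)_31: α=1, u≡19; β=2, v≡27 (mod 31); (19|31)=+1, (27|31)=-1; sign (−1)^0·+1^2·-1^1 = -1.
(a,b)_7: α=-2, u≡6; β=-2, v≡1 (mod 7); (6|7)=-1, (1|7)=+1; sign (−1)^0·-1^-2·+1^-2 = +1.
(a,b)_17: α=-2, u≡2; β=0, v≡9 (mod 17); (2|17)=+1, (9|17)=+1; sign (−1)^0·+1^0·+1^-2 = +1.
(a,b)_2: α=2, β=-6; u≡5, v≡1 (mod 8); ε(u)ε(v)=0·0, αω(v)=2·0, βω(u)=-6·1; sum ≡ 0  ⇒  +1.
(a,b)_41: α=1, u≡39; β=3, v≡35 (mod 41); (39|41)=+1, (35|41)=-1; sign (−1)^0·+1^3·-1^1 = -1.
(a,b)_11: α=-1, u≡7; β=4, v≡2 (mod 11); (7|11)=-1, (2|11)=-1; sign (−1)^0·-1^4·-1^-1 = -1.
Ram(-1328195, -3895) = {11, 31, 41, ∞}; no ℚ_11-point on the conic.

[11, 31, 41, inf]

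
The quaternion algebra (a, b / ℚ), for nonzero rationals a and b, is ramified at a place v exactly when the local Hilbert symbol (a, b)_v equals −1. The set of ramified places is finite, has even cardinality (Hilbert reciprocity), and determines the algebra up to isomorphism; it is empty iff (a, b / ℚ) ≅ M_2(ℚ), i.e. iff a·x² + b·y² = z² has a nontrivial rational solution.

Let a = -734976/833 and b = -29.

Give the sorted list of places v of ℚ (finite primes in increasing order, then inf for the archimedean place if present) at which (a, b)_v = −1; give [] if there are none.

Mod squares: a ≡ -5423, b ≡ -29. Check v ∈ {∞, 2, 3, 7, 11, 17, 29}.
v=3: a=3^2·(≡1), b=3^0·(≡1) mod 3; (1|3)=+1, (1|3)=+1; (−1)^{2·0·1}·(+1)^0·(+1)^2 = +1.
v=11: a=11^1·(≡8), b=11^0·(≡4) mod 11; (8|11)=-1, (4|11)=+1; (−1)^{1·0·5}·(-1)^0·(+1)^1 = +1.
v=∞: -5423 < 0 and -29 < 0  ⇒  (a,b)_∞ = -1.
v=2: v_2(a)=8, v_2(b)=0; units ≡ 1, 3 (mod 8); ε·ε+αω+βω = 0·1+8·1+0·0 ≡ 0  ⇒  (a,b)_2 = +1.
v=29: a=29^1·(≡7), b=29^1·(≡28) mod 29; (7|29)=+1, (28|29)=+1; (−1)^{1·1·14}·(+1)^1·(+1)^1 = +1.
v=7: a=7^-2·(≡1), b=7^0·(≡6) mod 7; (1|7)=+1, (6|7)=-1; (−1)^{-2·0·3}·(+1)^0·(-1)^-2 = +1.
v=17: a=17^-1·(≡16), b=17^0·(≡5) mod 17; (16|17)=+1, (5|17)=-1; (−1)^{-1·0·8}·(+1)^0·(-1)^-1 = -1.
(-5423, -29 / ℚ) ramifies at {17, ∞}: a division algebra.

[17, inf]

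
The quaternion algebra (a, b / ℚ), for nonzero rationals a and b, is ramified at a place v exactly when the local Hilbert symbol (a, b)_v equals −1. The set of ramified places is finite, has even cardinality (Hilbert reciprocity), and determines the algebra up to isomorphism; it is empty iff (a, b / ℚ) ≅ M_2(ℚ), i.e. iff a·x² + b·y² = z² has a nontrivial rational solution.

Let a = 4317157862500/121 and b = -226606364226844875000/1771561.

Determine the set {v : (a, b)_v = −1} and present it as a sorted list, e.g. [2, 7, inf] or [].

Mod squares: a ≡ 145, b ≡ -238. Check v ∈ {∞, 2, 3, 5, 7, 11, 13, 17, 29}.
v=2: v_2(a)=2, v_2(b)=3; units ≡ 1, 1 (mod 8); ε·ε+αω+βω = 0·0+2·0+3·0 ≡ 0  ⇒  (a,b)_2 = +1.
v=∞: 145 > 0 and -238 < 0  ⇒  (a,b)_∞ = +1.
v=3: a=3^0·(≡1), b=3^2·(≡2) mod 3; (1|3)=+1, (2|3)=-1; (−1)^{0·2·1}·(+1)^2·(-1)^0 = +1.
v=17: a=17^2·(≡13), b=17^3·(≡5) mod 17; (13|17)=+1, (5|17)=-1; (−1)^{2·3·8}·(+1)^3·(-1)^2 = +1.
v=13: a=13^0·(≡7), b=13^2·(≡1) mod 13; (7|13)=-1, (1|13)=+1; (−1)^{0·2·6}·(-1)^2·(+1)^0 = +1.
v=5: a=5^5·(≡1), b=5^6·(≡3) mod 5; (1|5)=+1, (3|5)=-1; (−1)^{5·6·2}·(+1)^6·(-1)^5 = -1.
v=7: a=7^2·(≡5), b=7^3·(≡2) mod 7; (5|7)=-1, (2|7)=+1; (−1)^{2·3·3}·(-1)^3·(+1)^2 = -1.
v=11: a=11^-2·(≡10), b=11^-6·(≡9) mod 11; (10|11)=-1, (9|11)=+1; (−1)^{-2·-6·5}·(-1)^-6·(+1)^-2 = +1.
v=29: a=29^3·(≡25), b=29^4·(≡16) mod 29; (25|29)=+1, (16|29)=+1; (−1)^{3·4·14}·(+1)^4·(+1)^3 = +1.
(145, -238 / ℚ) ramifies at {5, 7}: a division algebra.

[5, 7]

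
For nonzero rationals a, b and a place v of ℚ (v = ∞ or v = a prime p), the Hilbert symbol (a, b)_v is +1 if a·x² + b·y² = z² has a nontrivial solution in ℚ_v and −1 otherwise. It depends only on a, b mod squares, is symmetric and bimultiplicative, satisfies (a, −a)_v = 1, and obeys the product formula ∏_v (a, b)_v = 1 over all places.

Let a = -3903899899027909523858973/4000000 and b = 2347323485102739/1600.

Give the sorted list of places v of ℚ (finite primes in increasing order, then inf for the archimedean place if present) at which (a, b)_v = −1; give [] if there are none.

Mod squares: a ≡ -114322637, b ≡ 451. Check v ∈ {∞, 2, 3, 5, 11, 13, 17, 31, 37, 41}.
v=13: a=13^3·(≡12), b=13^2·(≡1) mod 13; (12|13)=+1, (1|13)=+1; (−1)^{3·2·6}·(+1)^2·(+1)^3 = +1.
v=3: a=3^12·(≡1), b=3^4·(≡1) mod 3; (1|3)=+1, (1|3)=+1; (−1)^{12·4·1}·(+1)^4·(+1)^12 = +1.
v=17: a=17^3·(≡9), b=17^2·(≡13) mod 17; (9|17)=+1, (13|17)=+1; (−1)^{3·2·8}·(+1)^2·(+1)^3 = +1.
v=11: a=11^1·(≡9), b=11^1·(≡7) mod 11; (9|11)=+1, (7|11)=-1; (−1)^{1·1·5}·(+1)^1·(-1)^1 = +1.
v=2: v_2(a)=-8, v_2(b)=-6; units ≡ 3, 3 (mod 8); ε·ε+αω+βω = 1·1+-8·1+-6·1 ≡ 1  ⇒  (a,b)_2 = -1.
v=37: a=37^3·(≡31), b=37^2·(≡11) mod 37; (31|37)=-1, (11|37)=+1; (−1)^{3·2·18}·(-1)^2·(+1)^3 = +1.
v=41: a=41^1·(≡38), b=41^1·(≡13) mod 41; (38|41)=-1, (13|41)=-1; (−1)^{1·1·20}·(-1)^1·(-1)^1 = +1.
v=31: a=31^3·(≡3), b=31^2·(≡27) mod 31; (3|31)=-1, (27|31)=-1; (−1)^{3·2·15}·(-1)^2·(-1)^3 = -1.
v=5: a=5^-6·(≡2), b=5^-2·(≡1) mod 5; (2|5)=-1, (1|5)=+1; (−1)^{-6·-2·2}·(-1)^-2·(+1)^-6 = +1.
v=∞: -114322637 < 0 and 451 > 0  ⇒  (a,b)_∞ = +1.
(-114322637, 451 / ℚ) ramifies at {2, 31}: a division algebra.

[2, 31]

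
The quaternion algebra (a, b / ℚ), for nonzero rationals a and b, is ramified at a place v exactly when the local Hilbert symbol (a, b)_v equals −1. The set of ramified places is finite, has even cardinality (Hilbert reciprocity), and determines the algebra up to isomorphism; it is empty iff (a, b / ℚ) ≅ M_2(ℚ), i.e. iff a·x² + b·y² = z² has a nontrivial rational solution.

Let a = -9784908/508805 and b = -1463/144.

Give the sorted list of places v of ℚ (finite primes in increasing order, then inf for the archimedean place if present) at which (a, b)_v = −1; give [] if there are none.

[5, 7, 11, inf]

(a, b) ≡ (-15, -1463) mod (ℚ^×)²; places V = {2, 3, 5, 7, 11, 19, 29, 43, ∞}.
(a,b)_∞: sgn(-15)=−, sgn(-1463)=−, so -1.
(a,b)_43: α=2, u≡34; β=0, v≡20 (mod 43); (34|43)=-1, (20|43)=-1; sign (−1)^0·-1^0·-1^2 = +1.
(a,b)_7: α=2, u≡6; β=1, v≡2 (mod 7); (6|7)=-1, (2|7)=+1; sign (−1)^0·-1^1·+1^2 = -1.
(a,b)_29: α=-2, u≡19; β=0, v≡13 (mod 29); (19|29)=-1, (13|29)=+1; sign (−1)^0·-1^0·+1^-2 = +1.
(a,b)_11: α=-2, u≡7; β=1, v≡10 (mod 11); (7|11)=-1, (10|11)=-1; sign (−1)^0·-1^1·-1^-2 = -1.
(a,b)_19: α=0, u≡4; β=1, v≡12 (mod 19); (4|19)=+1, (12|19)=-1; sign (−1)^0·+1^1·-1^0 = +1.
(a,b)_3: α=3, u≡1; β=-2, v≡1 (mod 3); (1|3)=+1, (1|3)=+1; sign (−1)^0·+1^-2·+1^3 = +1.
(a,b)_5: α=-1, u≡2; β=0, v≡3 (mod 5); (2|5)=-1, (3|5)=-1; sign (−1)^0·-1^0·-1^-1 = -1.
(a,b)_2: α=2, β=-4; u≡1, v≡1 (mod 8); ε(u)ε(v)=0·0, αω(v)=2·0, βω(u)=-4·0; sum ≡ 0  ⇒  +1.
(-15, -1463 / ℚ) ramifies at {5, 7, 11, ∞}: a division algebra.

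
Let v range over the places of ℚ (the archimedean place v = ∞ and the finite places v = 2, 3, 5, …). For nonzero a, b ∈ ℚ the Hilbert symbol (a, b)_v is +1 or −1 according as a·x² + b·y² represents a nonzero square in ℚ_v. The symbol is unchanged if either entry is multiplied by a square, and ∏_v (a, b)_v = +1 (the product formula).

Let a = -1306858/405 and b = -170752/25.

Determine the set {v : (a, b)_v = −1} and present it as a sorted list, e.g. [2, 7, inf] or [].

(a, b) ≡ (-22610, -667) mod (ℚ^×)²; places V = {2, 3, 5, 7, 17, 19, 23, 29, ∞}.
(a,b)_3: α=-4, u≡1; β=0, v≡2 (mod 3); (1|3)=+1, (2|3)=-1; sign (−1)^0·+1^0·-1^-4 = +1.
(a,b)_∞: sgn(-22610)=−, sgn(-667)=−, so -1.
(a,b)_19: α=1, u≡6; β=0, v≡16 (mod 19); (6|19)=+1, (16|19)=+1; sign (−1)^0·+1^0·+1^1 = +1.
(a,b)_5: α=-1, u≡2; β=-2, v≡3 (mod 5); (2|5)=-1, (3|5)=-1; sign (−1)^0·-1^-2·-1^-1 = -1.
(a,b)_29: α=0, u≡2; β=1, v≡22 (mod 29); (2|29)=-1, (22|29)=+1; sign (−1)^0·-1^1·+1^0 = -1.
(a,b)_17: α=3, u≡15; β=0, v≡8 (mod 17); (15|17)=+1, (8|17)=+1; sign (−1)^0·+1^0·+1^3 = +1.
(a,b)_23: α=0, u≡10; β=1, v≡14 (mod 23); (10|23)=-1, (14|23)=-1; sign (−1)^0·-1^1·-1^0 = -1.
(a,b)_7: α=1, u≡4; β=0, v≡5 (mod 7); (4|7)=+1, (5|7)=-1; sign (−1)^0·+1^0·-1^1 = -1.
(a,b)_2: α=1, β=8; u≡7, v≡5 (mod 8); ε(u)ε(v)=1·0, αω(v)=1·1, βω(u)=8·0; sum ≡ 1  ⇒  -1.
(-22610, -667 / ℚ) ramifies at {2, 5, 7, 23, 29, ∞}: a division algebra.

[2, 5, 7, 23, 29, inf]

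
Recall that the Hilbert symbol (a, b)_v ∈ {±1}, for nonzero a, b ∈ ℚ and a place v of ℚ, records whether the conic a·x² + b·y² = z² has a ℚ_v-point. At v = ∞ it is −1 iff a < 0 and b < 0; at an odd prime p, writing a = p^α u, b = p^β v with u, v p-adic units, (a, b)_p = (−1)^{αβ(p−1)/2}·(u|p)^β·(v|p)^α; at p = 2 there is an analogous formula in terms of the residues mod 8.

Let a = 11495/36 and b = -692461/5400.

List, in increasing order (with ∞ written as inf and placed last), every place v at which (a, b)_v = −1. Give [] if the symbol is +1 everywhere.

[3, 11, 17, 19]

(a, b) ≡ (95, -7854) mod (ℚ^×)²; places V = {2, 3, 5, 7, 11, 17, 19, 23, ∞}.
(a,b)_19: α=1, u≡11; β=0, v≡8 (mod 19); (11|19)=+1, (8|19)=-1; sign (−1)^0·+1^0·-1^1 = -1.
(a,b)_7: α=0, u≡1; β=1, v≡5 (mod 7); (1|7)=+1, (5|7)=-1; sign (−1)^0·+1^1·-1^0 = +1.
(a,b)_3: α=-2, u≡2; β=-3, v≡1 (mod 3); (2|3)=-1, (1|3)=+1; sign (−1)^0·-1^-3·+1^-2 = -1.
(a,b)_23: α=0, u≡12; β=2, v≡18 (mod 23); (12|23)=+1, (18|23)=+1; sign (−1)^0·+1^2·+1^0 = +1.
(a,b)_17: α=0, u≡10; β=1, v≡3 (mod 17); (10|17)=-1, (3|17)=-1; sign (−1)^0·-1^1·-1^0 = -1.
(a,b)_5: α=1, u≡4; β=-2, v≡4 (mod 5); (4|5)=+1, (4|5)=+1; sign (−1)^0·+1^-2·+1^1 = +1.
(a,b)_2: α=-2, β=-3; u≡7, v≡1 (mod 8); ε(u)ε(v)=1·0, αω(v)=-2·0, βω(u)=-3·0; sum ≡ 0  ⇒  +1.
(a,b)_∞: sgn(95)=+, sgn(-7854)=−, so +1.
(a,b)_11: α=2, u≡6; β=1, v≡9 (mod 11); (6|11)=-1, (9|11)=+1; sign (−1)^0·-1^1·+1^2 = -1.
(95, -7854 / ℚ) ramifies at {3, 11, 17, 19}: a division algebra.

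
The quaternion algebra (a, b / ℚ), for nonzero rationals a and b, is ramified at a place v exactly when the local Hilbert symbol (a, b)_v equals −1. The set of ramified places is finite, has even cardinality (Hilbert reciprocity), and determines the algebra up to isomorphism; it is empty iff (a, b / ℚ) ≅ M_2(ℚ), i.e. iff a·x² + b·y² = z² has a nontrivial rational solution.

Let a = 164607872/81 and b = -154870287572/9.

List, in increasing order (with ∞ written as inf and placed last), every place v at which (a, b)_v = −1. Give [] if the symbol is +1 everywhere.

[11, 13]

Mod squares: a ≡ 4862, b ≡ -2093. Check v ∈ {∞, 2, 3, 7, 11, 13, 17, 23}.
v=3: a=3^-4·(≡2), b=3^-2·(≡1) mod 3; (2|3)=-1, (1|3)=+1; (−1)^{-4·-2·1}·(-1)^-2·(+1)^-4 = +1.
v=7: a=7^0·(≡4), b=7^1·(≡1) mod 7; (4|7)=+1, (1|7)=+1; (−1)^{0·1·3}·(+1)^1·(+1)^0 = +1.
v=∞: 4862 > 0 and -2093 < 0  ⇒  (a,b)_∞ = +1.
v=11: a=11^1·(≡10), b=11^2·(≡7) mod 11; (10|11)=-1, (7|11)=-1; (−1)^{1·2·5}·(-1)^2·(-1)^1 = -1.
v=13: a=13^1·(≡9), b=13^1·(≡7) mod 13; (9|13)=+1, (7|13)=-1; (−1)^{1·1·6}·(+1)^1·(-1)^1 = -1.
v=17: a=17^1·(≡11), b=17^2·(≡4) mod 17; (11|17)=-1, (4|17)=+1; (−1)^{1·2·8}·(-1)^2·(+1)^1 = +1.
v=2: v_2(a)=7, v_2(b)=2; units ≡ 7, 3 (mod 8); ε·ε+αω+βω = 1·1+7·1+2·0 ≡ 0  ⇒  (a,b)_2 = +1.
v=23: a=23^2·(≡2), b=23^3·(≡4) mod 23; (2|23)=+1, (4|23)=+1; (−1)^{2·3·11}·(+1)^3·(+1)^2 = +1.
|Ram(4862, -2093)| = 2, even; anisotropic at {11, 13}.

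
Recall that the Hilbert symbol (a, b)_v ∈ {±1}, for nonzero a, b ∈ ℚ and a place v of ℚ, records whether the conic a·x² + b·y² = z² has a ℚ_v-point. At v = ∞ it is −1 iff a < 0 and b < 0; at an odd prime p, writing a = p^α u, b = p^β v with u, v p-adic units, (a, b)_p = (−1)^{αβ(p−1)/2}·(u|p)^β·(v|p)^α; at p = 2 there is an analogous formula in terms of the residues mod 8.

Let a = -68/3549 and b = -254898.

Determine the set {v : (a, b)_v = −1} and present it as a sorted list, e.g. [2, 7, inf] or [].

Mod squares: a ≡ -357, b ≡ -2. Check v ∈ {∞, 2, 3, 7, 13, 17}.
v=∞: -357 < 0 and -2 < 0  ⇒  (a,b)_∞ = -1.
v=3: a=3^-1·(≡1), b=3^2·(≡1) mod 3; (1|3)=+1, (1|3)=+1; (−1)^{-1·2·1}·(+1)^2·(+1)^-1 = +1.
v=13: a=13^-2·(≡11), b=13^0·(≡6) mod 13; (11|13)=-1, (6|13)=-1; (−1)^{-2·0·6}·(-1)^0·(-1)^-2 = +1.
v=2: v_2(a)=2, v_2(b)=1; units ≡ 3, 7 (mod 8); ε·ε+αω+βω = 1·1+2·0+1·1 ≡ 0  ⇒  (a,b)_2 = +1.
v=7: a=7^-1·(≡3), b=7^2·(≡6) mod 7; (3|7)=-1, (6|7)=-1; (−1)^{-1·2·3}·(-1)^2·(-1)^-1 = -1.
v=17: a=17^1·(≡1), b=17^2·(≡2) mod 17; (1|17)=+1, (2|17)=+1; (−1)^{1·2·8}·(+1)^2·(+1)^1 = +1.
Ram(-357, -2) = {7, ∞}; no ℚ_7-point on the conic.

[7, inf]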